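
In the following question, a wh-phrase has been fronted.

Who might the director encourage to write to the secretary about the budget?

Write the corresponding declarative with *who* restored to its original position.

The director might encourage who to write to the secretary about the budget.

The filler 'who' is interpreted as the direct object of 'encourage'. Wh-movement fronts it, leaving a gap right after 'encourage':
Who might the director encourage ___ to write to the secretary about the budget?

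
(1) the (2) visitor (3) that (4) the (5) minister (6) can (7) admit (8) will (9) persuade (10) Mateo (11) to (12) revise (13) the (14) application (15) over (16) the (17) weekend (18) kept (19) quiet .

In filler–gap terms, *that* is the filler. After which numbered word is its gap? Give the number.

'that' functions as the subject of the clause embedded under 'admit'. Wh-movement fronts it, leaving a gap right after 'admit':
The visitor that the minister can admit ___ will persuade Mateo to revise the application over the weekend kept quiet.
'admit' is word 7.

7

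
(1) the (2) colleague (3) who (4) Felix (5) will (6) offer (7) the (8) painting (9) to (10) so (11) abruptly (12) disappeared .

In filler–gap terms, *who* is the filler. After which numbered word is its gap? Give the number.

9

'who' functions as the object of the preposition 'to' (recipient of 'offer'). Wh-movement fronts it, leaving a gap right after 'to':
The colleague who Felix will offer the painting to ___ so abruptly disappeared.
'to' is word 9.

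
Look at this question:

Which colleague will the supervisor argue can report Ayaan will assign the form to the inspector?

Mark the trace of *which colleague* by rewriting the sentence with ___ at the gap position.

Which colleague will the supervisor argue ___ can report Ayaan will assign the form to the inspector?

Underlying clause: The supervisor will argue which colleague can report Ayaan will assign the form to the inspector.
'which colleague' is the subject of the clause embedded under 'argue'. The gap is right after 'argue'.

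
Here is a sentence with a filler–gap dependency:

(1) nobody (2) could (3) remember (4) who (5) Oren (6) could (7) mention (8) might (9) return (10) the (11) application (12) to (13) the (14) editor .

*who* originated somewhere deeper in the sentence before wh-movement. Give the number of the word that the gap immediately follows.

Before movement: Oren could mention who might return the application to the editor.
'who' functions as the subject of the clause embedded under 'mention'. Wh-movement fronts it, leaving a gap right after 'mention':
Nobody could remember who Oren could mention ___ might return the application to the editor.
'mention' is word 7.

7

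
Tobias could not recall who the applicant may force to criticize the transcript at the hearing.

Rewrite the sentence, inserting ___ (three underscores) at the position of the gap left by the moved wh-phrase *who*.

Tobias could not recall who the applicant may force ___ to criticize the transcript at the hearing.

Before movement: The applicant may force who to criticize the transcript at the hearing.
'who' functions as the direct object of 'force'. The gap is right after 'force'.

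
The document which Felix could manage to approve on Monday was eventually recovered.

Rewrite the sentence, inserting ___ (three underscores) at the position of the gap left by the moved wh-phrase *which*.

'which' functions as the direct object of 'approve'. The gap is right after 'approve'.

The document which Felix could manage to approve ___ on Monday was eventually recovered.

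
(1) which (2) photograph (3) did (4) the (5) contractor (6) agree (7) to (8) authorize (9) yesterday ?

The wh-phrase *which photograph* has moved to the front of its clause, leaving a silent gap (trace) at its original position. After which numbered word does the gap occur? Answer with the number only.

8

Pre-movement form: The contractor did agree to authorize which photograph yesterday.
'which photograph' functions as the direct object of 'authorize'. Wh-movement fronts it, leaving a gap right after 'authorize':
Which photograph did the contractor agree to authorize ___ yesterday?
'authorize' is word 8.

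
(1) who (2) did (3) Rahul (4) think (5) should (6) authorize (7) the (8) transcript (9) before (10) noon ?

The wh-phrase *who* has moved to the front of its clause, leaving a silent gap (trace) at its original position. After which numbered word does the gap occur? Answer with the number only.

4

Pre-movement form: Rahul did think who should authorize the transcript before noon.
'who' is the subject of the clause embedded under 'think'. Fronting leaves a gap immediately after 'think':
Who did Rahul think ___ should authorize the transcript before noon?
'think' is word 4.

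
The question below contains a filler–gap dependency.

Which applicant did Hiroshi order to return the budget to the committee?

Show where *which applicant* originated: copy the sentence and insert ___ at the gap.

Pre-movement form: Hiroshi did order which applicant to return the budget to the committee.
'which applicant' functions as the direct object of 'order'. The gap is right after 'order'.

Which applicant did Hiroshi order ___ to return the budget to the committee?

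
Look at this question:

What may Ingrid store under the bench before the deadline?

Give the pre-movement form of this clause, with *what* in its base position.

Ingrid may store what under the bench before the deadline.

The filler 'what' is interpreted as the direct object of 'store'. Fronting leaves a gap immediately after 'store':
What may Ingrid store ___ under the bench before the deadline?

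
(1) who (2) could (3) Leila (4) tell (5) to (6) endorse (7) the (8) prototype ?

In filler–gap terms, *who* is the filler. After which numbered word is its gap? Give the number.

4

In situ: Leila could tell who to endorse the prototype.
The filler 'who' is interpreted as the direct object of 'tell'. Fronting leaves a gap immediately after 'tell':
Who could Leila tell ___ to endorse the prototype?
'tell' is word 4.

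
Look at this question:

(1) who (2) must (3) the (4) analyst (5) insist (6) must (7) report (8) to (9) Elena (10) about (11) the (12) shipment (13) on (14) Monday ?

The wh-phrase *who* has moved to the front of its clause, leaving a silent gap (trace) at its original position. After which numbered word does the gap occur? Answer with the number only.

5

Pre-movement form: The analyst must insist who must report to Elena about the shipment on Monday.
'who' is the subject of the clause embedded under 'insist'. It moves to the left edge, and the trace sits right after 'insist':
Who must the analyst insist ___ must report to Elena about the shipment on Monday?
'insist' is word 5.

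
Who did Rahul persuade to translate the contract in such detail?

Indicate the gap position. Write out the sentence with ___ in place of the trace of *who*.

Who did Rahul persuade ___ to translate the contract in such detail?

Before movement: Rahul did persuade who to translate the contract in such detail.
The filler 'who' is interpreted as the direct object of 'persuade'. The gap is right after 'persuade'.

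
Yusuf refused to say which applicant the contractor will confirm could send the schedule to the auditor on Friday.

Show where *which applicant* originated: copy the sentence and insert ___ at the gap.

Before movement: The contractor will confirm which applicant could send the schedule to the auditor on Friday.
The filler 'which applicant' is interpreted as the subject of the clause embedded under 'confirm'. The gap is right after 'confirm'.

Yusuf refused to say which applicant the contractor will confirm ___ could send the schedule to the auditor on Friday.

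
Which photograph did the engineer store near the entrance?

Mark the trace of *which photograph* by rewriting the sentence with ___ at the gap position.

In situ: The engineer did store which photograph near the entrance.
'which photograph' functions as the direct object of 'store'. The gap is right after 'store'.

Which photograph did the engineer store ___ near the entrance?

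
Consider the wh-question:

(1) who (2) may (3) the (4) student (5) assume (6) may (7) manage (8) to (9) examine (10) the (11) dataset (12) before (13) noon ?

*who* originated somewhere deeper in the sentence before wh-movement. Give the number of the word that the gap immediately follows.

5

In situ: The student may assume who may manage to examine the dataset before noon.
'who' functions as the subject of the clause embedded under 'assume'. Wh-movement fronts it, leaving a gap right after 'assume':
Who may the student assume ___ may manage to examine the dataset before noon?
'assume' is word 5.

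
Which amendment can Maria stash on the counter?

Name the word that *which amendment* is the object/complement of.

Pre-movement form: Maria can stash which amendment on the counter.
'which amendment' is the direct object of 'stash'. Fronting leaves a gap immediately after 'stash':
Which amendment can Maria stash ___ on the counter?

stash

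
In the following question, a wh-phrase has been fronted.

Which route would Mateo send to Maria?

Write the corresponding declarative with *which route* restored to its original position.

Mateo would send which route to Maria.

The filler 'which route' is interpreted as the direct object of 'send'. Wh-movement fronts it, leaving a gap right after 'send':
Which route would Mateo send ___ to Maria?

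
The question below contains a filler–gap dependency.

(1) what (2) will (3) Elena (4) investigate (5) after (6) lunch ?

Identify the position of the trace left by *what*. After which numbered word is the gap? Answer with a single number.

4

Pre-movement form: Elena will investigate what after lunch.
The filler 'what' is interpreted as the direct object of 'investigate'. Fronting leaves a gap immediately after 'investigate':
What will Elena investigate ___ after lunch?
'investigate' is word 4.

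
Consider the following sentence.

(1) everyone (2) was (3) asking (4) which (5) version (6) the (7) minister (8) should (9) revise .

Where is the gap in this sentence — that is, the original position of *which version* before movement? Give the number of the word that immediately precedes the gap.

Before movement: The minister should revise which version.
The filler 'which version' is interpreted as the direct object of 'revise'. It moves to the left edge, and the trace sits right after 'revise':
Everyone was asking which version the minister should revise ___.
'revise' is word 9.

9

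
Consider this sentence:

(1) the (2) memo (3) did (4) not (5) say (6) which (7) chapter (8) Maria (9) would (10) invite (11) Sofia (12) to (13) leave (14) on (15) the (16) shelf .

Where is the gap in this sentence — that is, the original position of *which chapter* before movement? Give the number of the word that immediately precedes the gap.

In situ: Maria would invite Sofia to leave which chapter on the shelf.
The filler 'which chapter' is interpreted as the direct object of 'leave'. It moves to the left edge, and the trace sits right after 'leave':
The memo did not say which chapter Maria would invite Sofia to leave ___ on the shelf.
'leave' is word 13.

13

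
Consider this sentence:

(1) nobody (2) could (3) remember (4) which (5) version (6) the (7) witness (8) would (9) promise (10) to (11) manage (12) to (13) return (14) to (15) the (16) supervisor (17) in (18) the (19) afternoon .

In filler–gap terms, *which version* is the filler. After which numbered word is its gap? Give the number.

13

In situ: The witness would promise to manage to return which version to the supervisor in the afternoon.
'which version' functions as the direct object of 'return'. Wh-movement fronts it, leaving a gap right after 'return':
Nobody could remember which version the witness would promise to manage to return ___ to the supervisor in the afternoon.
'return' is word 13.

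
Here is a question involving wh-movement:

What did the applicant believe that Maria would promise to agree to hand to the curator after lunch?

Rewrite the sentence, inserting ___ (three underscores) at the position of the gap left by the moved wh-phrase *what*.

What did the applicant believe that Maria would promise to agree to hand ___ to the curator after lunch?

Underlying clause: The applicant did believe that Maria would promise to agree to hand what to the curator after lunch.
'what' is the direct object of 'hand'. The gap is right after 'hand'.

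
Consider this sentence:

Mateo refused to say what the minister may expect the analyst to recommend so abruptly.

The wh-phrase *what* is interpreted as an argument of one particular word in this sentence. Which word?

In situ: The minister may expect the analyst to recommend what so abruptly.
'what' functions as the direct object of 'recommend'. Fronting leaves a gap immediately after 'recommend':
Mateo refused to say what the minister may expect the analyst to recommend ___ so abruptly.

recommend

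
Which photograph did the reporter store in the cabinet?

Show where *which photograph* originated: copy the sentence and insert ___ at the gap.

Which photograph did the reporter store ___ in the cabinet?

Pre-movement form: The reporter did store which photograph in the cabinet.
'which photograph' functions as the direct object of 'store'. The gap is right after 'store'.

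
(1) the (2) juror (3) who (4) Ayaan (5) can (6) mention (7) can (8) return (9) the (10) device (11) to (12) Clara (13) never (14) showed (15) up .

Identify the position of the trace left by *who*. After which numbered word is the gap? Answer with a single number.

6

'who' is the subject of the clause embedded under 'mention'. Wh-movement fronts it, leaving a gap right after 'mention':
The juror who Ayaan can mention ___ can return the device to Clara never showed up.
'mention' is word 6.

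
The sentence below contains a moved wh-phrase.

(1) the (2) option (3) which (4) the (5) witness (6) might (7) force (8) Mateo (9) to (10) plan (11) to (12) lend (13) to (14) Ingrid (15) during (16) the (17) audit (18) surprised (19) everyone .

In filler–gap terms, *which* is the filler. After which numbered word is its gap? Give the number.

12

The filler 'which' is interpreted as the direct object of 'lend'. Fronting leaves a gap immediately after 'lend':
The option which the witness might force Mateo to plan to lend ___ to Ingrid during the audit surprised everyone.
'lend' is word 12.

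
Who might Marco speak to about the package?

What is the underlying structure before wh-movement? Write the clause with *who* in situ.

Marco might speak to who about the package.

'who' is the object of the preposition 'to'. Fronting leaves a gap immediately after 'to':
Who might Marco speak to ___ about the package?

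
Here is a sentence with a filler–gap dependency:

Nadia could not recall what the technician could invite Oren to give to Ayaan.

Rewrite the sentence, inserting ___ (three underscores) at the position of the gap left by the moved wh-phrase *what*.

Nadia could not recall what the technician could invite Oren to give ___ to Ayaan.

In situ: The technician could invite Oren to give what to Ayaan.
'what' functions as the direct object of 'give'. The gap is right after 'give'.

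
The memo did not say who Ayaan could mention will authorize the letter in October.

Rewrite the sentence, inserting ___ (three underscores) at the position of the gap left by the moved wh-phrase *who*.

Pre-movement form: Ayaan could mention who will authorize the letter in October.
'who' is the subject of the clause embedded under 'mention'. The gap is right after 'mention'.

The memo did not say who Ayaan could mention ___ will authorize the letter in October.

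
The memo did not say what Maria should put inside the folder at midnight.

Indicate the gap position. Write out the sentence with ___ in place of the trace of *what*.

The memo did not say what Maria should put ___ inside the folder at midnight.

Underlying clause: Maria should put what inside the folder at midnight.
'what' is the direct object of 'put'. The gap is right after 'put'.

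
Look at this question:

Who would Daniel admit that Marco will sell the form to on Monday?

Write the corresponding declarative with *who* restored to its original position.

'who' is the object of the preposition 'to' (recipient of 'sell'). Wh-movement fronts it, leaving a gap right after 'to':
Who would Daniel admit that Marco will sell the form to ___ on Monday?

Daniel would admit that Marco will sell the form to who on Monday.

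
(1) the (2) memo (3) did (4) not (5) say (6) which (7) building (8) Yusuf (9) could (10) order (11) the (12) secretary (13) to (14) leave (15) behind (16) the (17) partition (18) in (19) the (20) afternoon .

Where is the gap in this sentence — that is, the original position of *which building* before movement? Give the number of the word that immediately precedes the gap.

14

In situ: Yusuf could order the secretary to leave which building behind the partition in the afternoon.
'which building' is the direct object of 'leave'. It moves to the left edge, and the trace sits right after 'leave':
The memo did not say which building Yusuf could order the secretary to leave ___ behind the partition in the afternoon.
'leave' is word 14.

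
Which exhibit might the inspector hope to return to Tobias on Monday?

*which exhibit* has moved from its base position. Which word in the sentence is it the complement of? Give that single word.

Pre-movement form: The inspector might hope to return which exhibit to Tobias on Monday.
The filler 'which exhibit' is interpreted as the direct object of 'return'. It moves to the left edge, and the trace sits right after 'return':
Which exhibit might the inspector hope to return ___ to Tobias on Monday?

return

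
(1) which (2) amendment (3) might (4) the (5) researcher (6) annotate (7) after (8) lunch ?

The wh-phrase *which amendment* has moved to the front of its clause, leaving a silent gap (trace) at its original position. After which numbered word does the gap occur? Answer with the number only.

Before movement: The researcher might annotate which amendment after lunch.
'which amendment' is the direct object of 'annotate'. Wh-movement fronts it, leaving a gap right after 'annotate':
Which amendment might the researcher annotate ___ after lunch?
'annotate' is word 6.

6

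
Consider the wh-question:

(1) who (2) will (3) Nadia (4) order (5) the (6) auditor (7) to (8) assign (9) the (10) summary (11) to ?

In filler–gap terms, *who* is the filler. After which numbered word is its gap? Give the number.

In situ: Nadia will order the auditor to assign the summary to who.
The filler 'who' is interpreted as the object of the preposition 'to' (recipient of 'assign'). Wh-movement fronts it, leaving a gap right after 'to':
Who will Nadia order the auditor to assign the summary to ___?
'to' is word 11.

11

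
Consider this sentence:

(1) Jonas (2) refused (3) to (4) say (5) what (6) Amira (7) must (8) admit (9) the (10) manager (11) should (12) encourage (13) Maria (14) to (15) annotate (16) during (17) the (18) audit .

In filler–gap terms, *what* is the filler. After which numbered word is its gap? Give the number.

15

Before movement: Amira must admit the manager should encourage Maria to annotate what during the audit.
'what' functions as the direct object of 'annotate'. Fronting leaves a gap immediately after 'annotate':
Jonas refused to say what Amira must admit the manager should encourage Maria to annotate ___ during the audit.
'annotate' is word 15.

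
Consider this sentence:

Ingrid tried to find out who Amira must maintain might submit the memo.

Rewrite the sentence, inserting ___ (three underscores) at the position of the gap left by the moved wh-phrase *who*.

Ingrid tried to find out who Amira must maintain ___ might submit the memo.

Underlying clause: Amira must maintain who might submit the memo.
'who' is the subject of the clause embedded under 'maintain'. The gap is right after 'maintain'.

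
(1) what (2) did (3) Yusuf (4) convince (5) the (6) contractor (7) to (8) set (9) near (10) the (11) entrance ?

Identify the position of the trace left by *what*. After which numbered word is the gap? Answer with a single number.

In situ: Yusuf did convince the contractor to set what near the entrance.
'what' functions as the direct object of 'set'. Fronting leaves a gap immediately after 'set':
What did Yusuf convince the contractor to set ___ near the entrance?
'set' is word 8.

8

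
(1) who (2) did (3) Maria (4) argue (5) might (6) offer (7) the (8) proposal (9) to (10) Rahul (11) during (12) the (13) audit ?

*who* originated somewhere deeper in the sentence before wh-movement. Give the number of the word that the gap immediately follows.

In situ: Maria did argue who might offer the proposal to Rahul during the audit.
The filler 'who' is interpreted as the subject of the clause embedded under 'argue'. Wh-movement fronts it, leaving a gap right after 'argue':
Who did Maria argue ___ might offer the proposal to Rahul during the audit?
'argue' is word 4.

4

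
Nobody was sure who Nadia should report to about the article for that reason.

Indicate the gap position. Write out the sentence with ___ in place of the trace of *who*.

In situ: Nadia should report to who about the article for that reason.
The filler 'who' is interpreted as the object of the preposition 'to'. The gap is right after 'to'.

Nobody was sure who Nadia should report to ___ about the article for that reason.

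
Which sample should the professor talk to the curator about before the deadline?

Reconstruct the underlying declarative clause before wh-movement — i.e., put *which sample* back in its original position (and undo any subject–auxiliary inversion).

The professor should talk to the curator about which sample before the deadline.

The filler 'which sample' is interpreted as the object of the preposition 'about'. Wh-movement fronts it, leaving a gap right after 'about':
Which sample should the professor talk to the curator about ___ before the deadline?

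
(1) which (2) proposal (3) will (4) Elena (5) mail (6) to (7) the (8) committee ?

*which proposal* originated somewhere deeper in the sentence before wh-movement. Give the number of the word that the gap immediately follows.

5

Before movement: Elena will mail which proposal to the committee.
The filler 'which proposal' is interpreted as the direct object of 'mail'. Wh-movement fronts it, leaving a gap right after 'mail':
Which proposal will Elena mail ___ to the committee?
'mail' is word 5.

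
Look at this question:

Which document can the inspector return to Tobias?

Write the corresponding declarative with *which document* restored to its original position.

The inspector can return which document to Tobias.

'which document' functions as the direct object of 'return'. It moves to the left edge, and the trace sits right after 'return':
Which document can the inspector return ___ to Tobias?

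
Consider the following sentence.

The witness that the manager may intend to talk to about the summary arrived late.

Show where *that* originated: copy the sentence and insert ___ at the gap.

'that' is the object of the preposition 'to'. The gap is right after 'to'.

The witness that the manager may intend to talk to ___ about the summary arrived late.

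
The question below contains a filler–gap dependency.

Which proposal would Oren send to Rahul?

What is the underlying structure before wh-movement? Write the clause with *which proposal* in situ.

Oren would send which proposal to Rahul.

The filler 'which proposal' is interpreted as the direct object of 'send'. Fronting leaves a gap immediately after 'send':
Which proposal would Oren send ___ to Rahul?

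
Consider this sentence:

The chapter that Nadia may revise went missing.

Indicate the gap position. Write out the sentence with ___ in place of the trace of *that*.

'that' is the direct object of 'revise'. The gap is right after 'revise'.

The chapter that Nadia may revise ___ went missing.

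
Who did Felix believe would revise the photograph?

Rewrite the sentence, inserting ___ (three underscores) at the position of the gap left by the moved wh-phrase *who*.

Who did Felix believe ___ would revise the photograph?

Before movement: Felix did believe who would revise the photograph.
'who' functions as the subject of the clause embedded under 'believe'. The gap is right after 'believe'.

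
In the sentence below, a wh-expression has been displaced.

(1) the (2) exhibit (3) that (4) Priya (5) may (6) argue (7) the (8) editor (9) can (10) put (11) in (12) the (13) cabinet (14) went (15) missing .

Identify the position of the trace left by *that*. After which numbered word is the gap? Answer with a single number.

The filler 'that' is interpreted as the direct object of 'put'. Fronting leaves a gap immediately after 'put':
The exhibit that Priya may argue the editor can put ___ in the cabinet went missing.
'put' is word 10.

10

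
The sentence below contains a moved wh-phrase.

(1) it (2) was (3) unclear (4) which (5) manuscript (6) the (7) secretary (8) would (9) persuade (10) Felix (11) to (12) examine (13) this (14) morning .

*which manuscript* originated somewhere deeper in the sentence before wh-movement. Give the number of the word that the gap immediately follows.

Before movement: The secretary would persuade Felix to examine which manuscript this morning.
'which manuscript' functions as the direct object of 'examine'. It moves to the left edge, and the trace sits right after 'examine':
It was unclear which manuscript the secretary would persuade Felix to examine ___ this morning.
'examine' is word 12.

12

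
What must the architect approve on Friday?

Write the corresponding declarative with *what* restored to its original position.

'what' functions as the direct object of 'approve'. Fronting leaves a gap immediately after 'approve':
What must the architect approve ___ on Friday?

The architect must approve what on Friday.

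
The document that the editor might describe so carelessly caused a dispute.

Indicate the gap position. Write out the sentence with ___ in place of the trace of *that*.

The filler 'that' is interpreted as the direct object of 'describe'. The gap is right after 'describe'.

The document that the editor might describe ___ so carelessly caused a dispute.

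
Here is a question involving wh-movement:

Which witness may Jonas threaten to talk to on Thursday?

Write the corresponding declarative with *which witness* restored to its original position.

Jonas may threaten to talk to which witness on Thursday.

'which witness' functions as the object of the preposition 'to'. Fronting leaves a gap immediately after 'to':
Which witness may Jonas threaten to talk to ___ on Thursday?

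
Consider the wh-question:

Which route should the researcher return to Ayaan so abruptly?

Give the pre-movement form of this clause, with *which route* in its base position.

'which route' functions as the direct object of 'return'. Fronting leaves a gap immediately after 'return':
Which route should the researcher return ___ to Ayaan so abruptly?

The researcher should return which route to Ayaan so abruptly.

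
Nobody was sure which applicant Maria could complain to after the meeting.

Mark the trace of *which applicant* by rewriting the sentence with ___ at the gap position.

Nobody was sure which applicant Maria could complain to ___ after the meeting.

Underlying clause: Maria could complain to which applicant after the meeting.
'which applicant' is the object of the preposition 'to'. The gap is right after 'to'.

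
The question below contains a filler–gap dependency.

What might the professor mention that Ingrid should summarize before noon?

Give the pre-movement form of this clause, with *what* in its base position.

The filler 'what' is interpreted as the direct object of 'summarize'. Fronting leaves a gap immediately after 'summarize':
What might the professor mention that Ingrid should summarize ___ before noon?

The professor might mention that Ingrid should summarize what before noon.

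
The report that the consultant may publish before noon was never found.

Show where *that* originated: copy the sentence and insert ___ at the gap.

The report that the consultant may publish ___ before noon was never found.

'that' is the direct object of 'publish'. The gap is right after 'publish'.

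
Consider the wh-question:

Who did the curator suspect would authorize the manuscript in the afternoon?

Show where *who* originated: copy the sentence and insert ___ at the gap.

Who did the curator suspect ___ would authorize the manuscript in the afternoon?

Before movement: The curator did suspect who would authorize the manuscript in the afternoon.
'who' functions as the subject of the clause embedded under 'suspect'. The gap is right after 'suspect'.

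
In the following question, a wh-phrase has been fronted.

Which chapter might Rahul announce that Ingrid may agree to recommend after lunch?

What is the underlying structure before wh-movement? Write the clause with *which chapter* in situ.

The filler 'which chapter' is interpreted as the direct object of 'recommend'. Fronting leaves a gap immediately after 'recommend':
Which chapter might Rahul announce that Ingrid may agree to recommend ___ after lunch?

Rahul might announce that Ingrid may agree to recommend which chapter after lunch.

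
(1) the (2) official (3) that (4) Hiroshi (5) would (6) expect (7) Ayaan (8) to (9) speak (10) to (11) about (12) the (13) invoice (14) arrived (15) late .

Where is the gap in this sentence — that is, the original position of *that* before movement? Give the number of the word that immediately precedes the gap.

'that' functions as the object of the preposition 'to'. It moves to the left edge, and the trace sits right after 'to':
The official that Hiroshi would expect Ayaan to speak to ___ about the invoice arrived late.
'to' is word 10.

10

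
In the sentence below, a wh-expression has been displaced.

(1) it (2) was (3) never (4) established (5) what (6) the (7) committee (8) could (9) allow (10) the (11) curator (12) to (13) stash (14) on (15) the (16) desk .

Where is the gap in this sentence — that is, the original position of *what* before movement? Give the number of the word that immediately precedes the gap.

13

Pre-movement form: The committee could allow the curator to stash what on the desk.
'what' is the direct object of 'stash'. Wh-movement fronts it, leaving a gap right after 'stash':
It was never established what the committee could allow the curator to stash ___ on the desk.
'stash' is word 13.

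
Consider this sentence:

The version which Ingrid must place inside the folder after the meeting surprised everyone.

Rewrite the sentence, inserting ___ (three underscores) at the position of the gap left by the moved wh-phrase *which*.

The version which Ingrid must place ___ inside the folder after the meeting surprised everyone.

'which' is the direct object of 'place'. The gap is right after 'place'.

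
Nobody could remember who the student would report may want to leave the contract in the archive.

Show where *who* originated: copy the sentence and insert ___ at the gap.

Pre-movement form: The student would report who may want to leave the contract in the archive.
The filler 'who' is interpreted as the subject of the clause embedded under 'report'. The gap is right after 'report'.

Nobody could remember who the student would report ___ may want to leave the contract in the archive.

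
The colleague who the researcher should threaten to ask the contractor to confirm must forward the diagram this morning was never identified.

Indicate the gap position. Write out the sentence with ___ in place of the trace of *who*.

The colleague who the researcher should threaten to ask the contractor to confirm ___ must forward the diagram this morning was never identified.

'who' functions as the subject of the clause embedded under 'confirm'. The gap is right after 'confirm'.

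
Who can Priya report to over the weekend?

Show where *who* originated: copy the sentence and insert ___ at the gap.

Who can Priya report to ___ over the weekend?

Underlying clause: Priya can report to who over the weekend.
'who' is the object of the preposition 'to'. The gap is right after 'to'.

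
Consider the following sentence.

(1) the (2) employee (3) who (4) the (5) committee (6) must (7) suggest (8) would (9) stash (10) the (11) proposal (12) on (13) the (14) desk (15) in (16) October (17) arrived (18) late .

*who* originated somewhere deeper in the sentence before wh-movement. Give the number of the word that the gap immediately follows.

'who' functions as the subject of the clause embedded under 'suggest'. It moves to the left edge, and the trace sits right after 'suggest':
The employee who the committee must suggest ___ would stash the proposal on the desk in October arrived late.
'suggest' is word 7.

7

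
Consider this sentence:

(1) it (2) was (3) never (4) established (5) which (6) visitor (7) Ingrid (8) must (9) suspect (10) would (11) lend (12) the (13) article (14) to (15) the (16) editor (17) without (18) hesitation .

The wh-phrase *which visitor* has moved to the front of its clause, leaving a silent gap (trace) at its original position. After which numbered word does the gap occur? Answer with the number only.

Before movement: Ingrid must suspect which visitor would lend the article to the editor without hesitation.
'which visitor' is the subject of the clause embedded under 'suspect'. Fronting leaves a gap immediately after 'suspect':
It was never established which visitor Ingrid must suspect ___ would lend the article to the editor without hesitation.
'suspect' is word 9.

9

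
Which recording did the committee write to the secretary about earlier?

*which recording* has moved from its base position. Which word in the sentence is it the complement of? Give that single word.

about

In situ: The committee did write to the secretary about which recording earlier.
The filler 'which recording' is interpreted as the object of the preposition 'about'. Fronting leaves a gap immediately after 'about':
Which recording did the committee write to the secretary about ___ earlier?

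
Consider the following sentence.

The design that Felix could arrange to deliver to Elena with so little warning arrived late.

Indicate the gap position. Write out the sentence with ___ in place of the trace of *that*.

'that' is the direct object of 'deliver'. The gap is right after 'deliver'.

The design that Felix could arrange to deliver ___ to Elena with so little warning arrived late.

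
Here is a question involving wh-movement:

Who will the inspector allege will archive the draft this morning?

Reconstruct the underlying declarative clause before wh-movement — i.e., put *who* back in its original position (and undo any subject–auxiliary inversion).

'who' functions as the subject of the clause embedded under 'allege'. Fronting leaves a gap immediately after 'allege':
Who will the inspector allege ___ will archive the draft this morning?

The inspector will allege who will archive the draft this morning.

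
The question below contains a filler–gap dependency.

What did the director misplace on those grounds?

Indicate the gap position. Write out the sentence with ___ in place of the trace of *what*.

Pre-movement form: The director did misplace what on those grounds.
The filler 'what' is interpreted as the direct object of 'misplace'. The gap is right after 'misplace'.

What did the director misplace ___ on those grounds?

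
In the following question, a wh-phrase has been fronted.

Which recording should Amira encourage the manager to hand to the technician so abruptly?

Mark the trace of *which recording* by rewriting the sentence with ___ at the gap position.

Which recording should Amira encourage the manager to hand ___ to the technician so abruptly?

Pre-movement form: Amira should encourage the manager to hand which recording to the technician so abruptly.
'which recording' is the direct object of 'hand'. The gap is right after 'hand'.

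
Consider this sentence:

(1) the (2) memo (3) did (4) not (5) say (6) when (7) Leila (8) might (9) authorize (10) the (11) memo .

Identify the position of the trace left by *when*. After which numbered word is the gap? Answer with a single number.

Before movement: Leila might authorize the memo when.
'when' functions as the temporal adjunct. Wh-movement fronts it, leaving a gap right after 'memo':
The memo did not say when Leila might authorize the memo ___.
'memo' is word 11.

11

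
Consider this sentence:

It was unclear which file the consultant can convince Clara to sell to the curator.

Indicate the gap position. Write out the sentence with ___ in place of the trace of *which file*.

It was unclear which file the consultant can convince Clara to sell ___ to the curator.

Underlying clause: The consultant can convince Clara to sell which file to the curator.
The filler 'which file' is interpreted as the direct object of 'sell'. The gap is right after 'sell'.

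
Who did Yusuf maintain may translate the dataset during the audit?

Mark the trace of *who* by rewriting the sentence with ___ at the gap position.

Underlying clause: Yusuf did maintain who may translate the dataset during the audit.
'who' functions as the subject of the clause embedded under 'maintain'. The gap is right after 'maintain'.

Who did Yusuf maintain ___ may translate the dataset during the audit?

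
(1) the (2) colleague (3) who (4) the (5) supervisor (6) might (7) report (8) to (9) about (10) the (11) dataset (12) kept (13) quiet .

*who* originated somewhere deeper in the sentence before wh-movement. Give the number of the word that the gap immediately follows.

8

'who' is the object of the preposition 'to'. Fronting leaves a gap immediately after 'to':
The colleague who the supervisor might report to ___ about the dataset kept quiet.
'to' is word 8.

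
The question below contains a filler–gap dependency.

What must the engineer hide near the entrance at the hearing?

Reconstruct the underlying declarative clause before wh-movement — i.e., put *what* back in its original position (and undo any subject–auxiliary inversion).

The engineer must hide what near the entrance at the hearing.

The filler 'what' is interpreted as the direct object of 'hide'. It moves to the left edge, and the trace sits right after 'hide':
What must the engineer hide ___ near the entrance at the hearing?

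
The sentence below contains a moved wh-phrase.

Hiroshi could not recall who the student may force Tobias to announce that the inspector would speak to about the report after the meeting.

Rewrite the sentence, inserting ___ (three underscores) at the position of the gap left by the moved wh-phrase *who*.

In situ: The student may force Tobias to announce that the inspector would speak to who about the report after the meeting.
'who' is the object of the preposition 'to'. The gap is right after 'to'.

Hiroshi could not recall who the student may force Tobias to announce that the inspector would speak to ___ about the report after the meeting.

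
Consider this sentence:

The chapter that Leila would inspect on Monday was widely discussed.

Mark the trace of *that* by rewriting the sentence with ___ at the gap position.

The chapter that Leila would inspect ___ on Monday was widely discussed.

'that' functions as the direct object of 'inspect'. The gap is right after 'inspect'.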